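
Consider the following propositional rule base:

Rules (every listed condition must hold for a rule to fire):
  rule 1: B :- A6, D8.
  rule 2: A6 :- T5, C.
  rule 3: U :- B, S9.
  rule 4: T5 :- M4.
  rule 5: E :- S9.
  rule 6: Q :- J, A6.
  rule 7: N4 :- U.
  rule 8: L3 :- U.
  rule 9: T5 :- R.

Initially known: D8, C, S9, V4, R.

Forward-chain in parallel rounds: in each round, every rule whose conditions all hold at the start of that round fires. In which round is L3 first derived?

5

Round 1 fires rule 5, rule 9, giving E, T5.
Round 2 fires rule 2, giving A6.
Round 3 fires rule 1, giving B.
Round 4 fires rule 3, giving U.
Round 5 fires rule 7, rule 8, giving N4, L3.
L3 first appears in round 5.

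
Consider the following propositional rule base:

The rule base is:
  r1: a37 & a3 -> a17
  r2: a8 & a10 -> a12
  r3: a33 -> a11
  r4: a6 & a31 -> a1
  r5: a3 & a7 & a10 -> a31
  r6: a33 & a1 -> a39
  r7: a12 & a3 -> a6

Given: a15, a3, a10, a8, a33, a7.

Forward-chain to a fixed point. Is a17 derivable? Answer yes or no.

no

Round 1 — r2, r3, r5, derive a12, a11, a31.
Round 2 — r7, derive a6.
Round 3 — r4, derive a1.
Round 4 — r6, derive a39.
Fixed point reached. a17 is concluded only by r1; r1 needs a37 (never derived).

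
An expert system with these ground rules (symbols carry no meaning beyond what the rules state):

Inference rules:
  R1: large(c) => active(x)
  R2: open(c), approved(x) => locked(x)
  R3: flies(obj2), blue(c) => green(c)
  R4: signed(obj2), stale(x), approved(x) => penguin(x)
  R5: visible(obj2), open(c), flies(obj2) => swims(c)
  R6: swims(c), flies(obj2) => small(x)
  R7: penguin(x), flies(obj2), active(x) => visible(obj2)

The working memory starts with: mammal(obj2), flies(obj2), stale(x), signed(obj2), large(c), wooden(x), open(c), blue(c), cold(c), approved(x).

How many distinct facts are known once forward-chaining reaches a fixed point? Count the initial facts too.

Round 1 — R1, R2, R3, R4, derive active(x), locked(x), green(c), penguin(x).
Round 2 — R7, derive visible(obj2).
Round 3 — R5, derive swims(c).
Round 4 — R6, derive small(x).
Closure: {active(x), approved(x), blue(c), cold(c), flies(obj2), green(c), large(c), locked(x), mammal(obj2), open(c), penguin(x), signed(obj2), small(x), stale(x), swims(c), visible(obj2), wooden(x)} — 17 facts.

17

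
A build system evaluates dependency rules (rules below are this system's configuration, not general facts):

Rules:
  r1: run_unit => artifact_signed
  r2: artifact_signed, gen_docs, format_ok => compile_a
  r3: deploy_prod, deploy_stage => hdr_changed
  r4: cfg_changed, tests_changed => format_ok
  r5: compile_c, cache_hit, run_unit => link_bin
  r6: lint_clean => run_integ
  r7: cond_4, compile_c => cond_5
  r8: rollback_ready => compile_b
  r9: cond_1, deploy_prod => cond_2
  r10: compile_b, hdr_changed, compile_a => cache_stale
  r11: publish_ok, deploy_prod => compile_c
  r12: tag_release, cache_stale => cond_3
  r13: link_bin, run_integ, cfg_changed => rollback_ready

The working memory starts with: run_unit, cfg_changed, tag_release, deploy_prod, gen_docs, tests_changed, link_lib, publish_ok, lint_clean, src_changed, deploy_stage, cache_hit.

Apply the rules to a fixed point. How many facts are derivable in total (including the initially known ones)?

Round 1 — r1, r3, r4, r6, r11, derive artifact_signed, hdr_changed, format_ok, run_integ, compile_c.
Round 2 — r2, r5, derive compile_a, link_bin.
Round 3 — r13, derive rollback_ready.
Round 4 — r8, derive compile_b.
Round 5 — r10, derive cache_stale.
Round 6 — r12, derive cond_3.
Closure: {artifact_signed, cache_hit, cache_stale, cfg_changed, compile_a, compile_b, compile_c, cond_3, deploy_prod, deploy_stage, format_ok, gen_docs, hdr_changed, link_bin, link_lib, lint_clean, publish_ok, rollback_ready, run_integ, run_unit, src_changed, tag_release, tests_changed} — 23 facts.

23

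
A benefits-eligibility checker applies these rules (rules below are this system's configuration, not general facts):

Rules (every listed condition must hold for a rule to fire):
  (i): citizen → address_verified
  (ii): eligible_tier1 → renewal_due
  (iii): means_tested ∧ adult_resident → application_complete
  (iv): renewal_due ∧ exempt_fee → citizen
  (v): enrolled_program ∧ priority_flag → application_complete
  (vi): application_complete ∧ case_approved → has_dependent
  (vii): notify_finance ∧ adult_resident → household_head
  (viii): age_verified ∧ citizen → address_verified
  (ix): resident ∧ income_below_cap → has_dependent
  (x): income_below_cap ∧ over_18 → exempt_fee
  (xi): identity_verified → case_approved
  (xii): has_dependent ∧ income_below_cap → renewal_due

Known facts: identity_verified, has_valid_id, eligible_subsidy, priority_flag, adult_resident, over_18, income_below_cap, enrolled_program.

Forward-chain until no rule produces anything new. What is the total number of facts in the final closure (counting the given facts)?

Round 1 — (v), (x), (xi), derive application_complete, exempt_fee, case_approved.
Round 2 — (vi), derive has_dependent.
Round 3 — (xii), derive renewal_due.
Round 4 — (iv), derive citizen.
Round 5 — (i), derive address_verified.
Closure: {address_verified, adult_resident, application_complete, case_approved, citizen, eligible_subsidy, enrolled_program, exempt_fee, has_dependent, has_valid_id, identity_verified, income_below_cap, over_18, priority_flag, renewal_due} — 15 facts.

15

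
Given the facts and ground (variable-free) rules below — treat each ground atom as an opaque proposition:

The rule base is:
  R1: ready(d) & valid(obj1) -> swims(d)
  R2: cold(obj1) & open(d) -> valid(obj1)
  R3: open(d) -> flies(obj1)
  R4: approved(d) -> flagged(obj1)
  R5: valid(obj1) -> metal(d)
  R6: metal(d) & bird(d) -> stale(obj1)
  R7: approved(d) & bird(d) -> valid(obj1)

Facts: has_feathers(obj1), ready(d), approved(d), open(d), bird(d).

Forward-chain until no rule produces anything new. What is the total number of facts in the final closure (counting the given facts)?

11

[1] R3 [open(d) -> flies(obj1)]; R4 [approved(d) -> flagged(obj1)]; R7 [approved(d) & bird(d) -> valid(obj1)]. ⇒ new: flies(obj1), flagged(obj1), valid(obj1).
[2] R1 [ready(d) & valid(obj1) -> swims(d)]; R5 [valid(obj1) -> metal(d)]. ⇒ new: swims(d), metal(d).
[3] R6 [metal(d) & bird(d) -> stale(obj1)]. ⇒ new: stale(obj1).
Closure: {approved(d), bird(d), flagged(obj1), flies(obj1), has_feathers(obj1), metal(d), open(d), ready(d), stale(obj1), swims(d), valid(obj1)} — 11 facts.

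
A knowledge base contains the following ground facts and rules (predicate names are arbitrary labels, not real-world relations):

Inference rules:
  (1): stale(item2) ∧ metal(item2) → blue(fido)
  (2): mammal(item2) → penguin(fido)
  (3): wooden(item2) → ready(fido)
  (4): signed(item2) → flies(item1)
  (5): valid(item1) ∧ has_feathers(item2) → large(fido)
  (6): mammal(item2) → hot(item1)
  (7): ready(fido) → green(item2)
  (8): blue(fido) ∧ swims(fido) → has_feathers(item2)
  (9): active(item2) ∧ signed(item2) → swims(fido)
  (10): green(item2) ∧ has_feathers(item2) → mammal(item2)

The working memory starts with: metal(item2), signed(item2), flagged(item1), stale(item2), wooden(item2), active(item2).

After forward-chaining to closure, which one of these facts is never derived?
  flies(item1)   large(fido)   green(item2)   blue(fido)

Round 1 — (1), (3), (4), (9), derive blue(fido), ready(fido), flies(item1), swims(fido).
Round 2 — (7), (8), derive green(item2), has_feathers(item2).
Round 3 — (10), derive mammal(item2).
Round 4 — (2), (6), derive penguin(fido), hot(item1).
Derived: blue(fido) (round 1), flies(item1) (round 1), green(item2) (round 2). large(fido) never appears in any round.

large(fido)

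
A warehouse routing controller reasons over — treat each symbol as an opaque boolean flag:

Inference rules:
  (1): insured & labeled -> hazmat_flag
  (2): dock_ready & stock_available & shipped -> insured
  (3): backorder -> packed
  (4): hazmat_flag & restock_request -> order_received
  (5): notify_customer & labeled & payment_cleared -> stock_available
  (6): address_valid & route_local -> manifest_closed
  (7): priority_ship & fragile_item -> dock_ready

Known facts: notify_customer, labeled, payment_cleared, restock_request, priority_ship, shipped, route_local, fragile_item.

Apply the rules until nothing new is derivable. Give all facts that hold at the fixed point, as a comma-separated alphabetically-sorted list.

dock_ready, fragile_item, hazmat_flag, insured, labeled, notify_customer, order_received, payment_cleared, priority_ship, restock_request, route_local, shipped, stock_available

[1] (5) [notify_customer & labeled & payment_cleared -> stock_available]; (7) [priority_ship & fragile_item -> dock_ready]. ⇒ new: stock_available, dock_ready.
[2] (2) [dock_ready & stock_available & shipped -> insured]. ⇒ new: insured.
[3] (1) [insured & labeled -> hazmat_flag]. ⇒ new: hazmat_flag.
[4] (4) [hazmat_flag & restock_request -> order_received]. ⇒ new: order_received.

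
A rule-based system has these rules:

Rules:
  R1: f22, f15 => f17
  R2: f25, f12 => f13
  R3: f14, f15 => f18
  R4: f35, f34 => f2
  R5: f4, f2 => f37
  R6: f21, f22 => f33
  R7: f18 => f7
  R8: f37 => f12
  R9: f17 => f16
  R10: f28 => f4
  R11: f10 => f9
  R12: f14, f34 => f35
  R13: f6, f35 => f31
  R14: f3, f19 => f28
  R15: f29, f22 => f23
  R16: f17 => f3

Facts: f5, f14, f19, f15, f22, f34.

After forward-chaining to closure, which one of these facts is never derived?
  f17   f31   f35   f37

f31

[1] R1 [f22, f15 => f17]; R3 [f14, f15 => f18]; R12 [f14, f34 => f35]. ⇒ new: f17, f18, f35.
[2] R4 [f35, f34 => f2]; R7 [f18 => f7]; R9 [f17 => f16]; R16 [f17 => f3]. ⇒ new: f2, f7, f16, f3.
[3] R14 [f3, f19 => f28]. ⇒ new: f28.
[4] R10 [f28 => f4]. ⇒ new: f4.
[5] R5 [f4, f2 => f37]. ⇒ new: f37.
[6] R8 [f37 => f12]. ⇒ new: f12.
Derived: f35 (round 1), f17 (round 1), f37 (round 5). f31 never appears in any round.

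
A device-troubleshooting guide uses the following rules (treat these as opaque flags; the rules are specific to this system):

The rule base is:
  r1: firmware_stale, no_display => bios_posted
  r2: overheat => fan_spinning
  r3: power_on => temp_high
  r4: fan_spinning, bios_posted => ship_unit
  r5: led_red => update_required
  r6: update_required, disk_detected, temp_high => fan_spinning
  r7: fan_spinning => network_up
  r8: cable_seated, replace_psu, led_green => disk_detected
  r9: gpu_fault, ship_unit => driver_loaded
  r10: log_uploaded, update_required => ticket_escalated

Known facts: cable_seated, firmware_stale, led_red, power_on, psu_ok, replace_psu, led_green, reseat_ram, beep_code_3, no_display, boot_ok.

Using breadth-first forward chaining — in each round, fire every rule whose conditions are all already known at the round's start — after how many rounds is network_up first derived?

3

Round 1: r1 [firmware_stale, no_display => bios_posted]; r3 [power_on => temp_high]; r5 [led_red => update_required]; r8 [cable_seated, replace_psu, led_green => disk_detected]. New: bios_posted, temp_high, update_required, disk_detected.
Round 2: r6 [update_required, disk_detected, temp_high => fan_spinning]. New: fan_spinning.
Round 3: r4 [fan_spinning, bios_posted => ship_unit]; r7 [fan_spinning => network_up]. New: ship_unit, network_up.
network_up first appears in round 3.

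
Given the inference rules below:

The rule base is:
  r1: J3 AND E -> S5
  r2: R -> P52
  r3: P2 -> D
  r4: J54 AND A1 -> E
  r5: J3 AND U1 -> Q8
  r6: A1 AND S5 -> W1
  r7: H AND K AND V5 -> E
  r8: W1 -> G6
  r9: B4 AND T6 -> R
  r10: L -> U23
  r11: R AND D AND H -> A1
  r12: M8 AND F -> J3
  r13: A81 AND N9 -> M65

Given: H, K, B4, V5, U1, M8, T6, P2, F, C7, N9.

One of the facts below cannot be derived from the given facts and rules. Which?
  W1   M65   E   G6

M65

Round 1: r3 [P2 -> D]; r7 [H AND K AND V5 -> E]; r9 [B4 AND T6 -> R]; r12 [M8 AND F -> J3]. Adds D, E, R, J3.
Round 2: r1 [J3 AND E -> S5]; r2 [R -> P52]; r5 [J3 AND U1 -> Q8]; r11 [R AND D AND H -> A1]. Adds S5, P52, Q8, A1.
Round 3: r6 [A1 AND S5 -> W1]. Adds W1.
Round 4: r8 [W1 -> G6]. Adds G6.
Derived: W1 (round 3), E (round 1), G6 (round 4). M65 never appears in any round.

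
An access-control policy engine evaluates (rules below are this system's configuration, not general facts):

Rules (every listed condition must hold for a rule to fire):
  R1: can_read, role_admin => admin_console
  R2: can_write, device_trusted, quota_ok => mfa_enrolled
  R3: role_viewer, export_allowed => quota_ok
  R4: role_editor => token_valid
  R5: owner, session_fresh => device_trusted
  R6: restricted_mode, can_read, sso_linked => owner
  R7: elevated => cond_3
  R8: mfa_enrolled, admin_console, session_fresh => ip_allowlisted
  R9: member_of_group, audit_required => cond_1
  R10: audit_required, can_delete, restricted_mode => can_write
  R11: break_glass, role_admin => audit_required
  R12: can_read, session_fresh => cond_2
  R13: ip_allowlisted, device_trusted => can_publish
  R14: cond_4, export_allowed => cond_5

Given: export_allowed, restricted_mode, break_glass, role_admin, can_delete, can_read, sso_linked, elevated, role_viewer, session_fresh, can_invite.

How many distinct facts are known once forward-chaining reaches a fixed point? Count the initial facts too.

22

Round 1: R1 [can_read, role_admin => admin_console]; R3 [role_viewer, export_allowed => quota_ok]; R6 [restricted_mode, can_read, sso_linked => owner]; R7 [elevated => cond_3]; R11 [break_glass, role_admin => audit_required]; R12 [can_read, session_fresh => cond_2]. Adds admin_console, quota_ok, owner, cond_3, audit_required, cond_2.
Round 2: R5 [owner, session_fresh => device_trusted]; R10 [audit_required, can_delete, restricted_mode => can_write]. Adds device_trusted, can_write.
Round 3: R2 [can_write, device_trusted, quota_ok => mfa_enrolled]. Adds mfa_enrolled.
Round 4: R8 [mfa_enrolled, admin_console, session_fresh => ip_allowlisted]. Adds ip_allowlisted.
Round 5: R13 [ip_allowlisted, device_trusted => can_publish]. Adds can_publish.
Closure: {admin_console, audit_required, break_glass, can_delete, can_invite, can_publish, can_read, can_write, cond_2, cond_3, device_trusted, elevated, export_allowed, ip_allowlisted, mfa_enrolled, owner, quota_ok, restricted_mode, role_admin, role_viewer, session_fresh, sso_linked} — 22 facts.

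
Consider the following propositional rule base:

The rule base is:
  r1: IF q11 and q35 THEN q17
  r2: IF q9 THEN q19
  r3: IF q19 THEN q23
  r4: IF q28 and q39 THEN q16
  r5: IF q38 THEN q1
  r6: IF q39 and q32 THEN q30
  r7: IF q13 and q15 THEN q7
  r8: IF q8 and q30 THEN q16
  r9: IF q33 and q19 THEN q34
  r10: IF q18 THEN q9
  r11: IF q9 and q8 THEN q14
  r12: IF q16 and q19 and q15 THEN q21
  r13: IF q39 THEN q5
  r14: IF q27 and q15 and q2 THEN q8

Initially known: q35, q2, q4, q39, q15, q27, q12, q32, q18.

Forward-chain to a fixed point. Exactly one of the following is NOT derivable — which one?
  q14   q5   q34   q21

[1] r6 [IF q39 and q32 THEN q30]; r10 [IF q18 THEN q9]; r13 [IF q39 THEN q5]; r14 [IF q27 and q15 and q2 THEN q8]. ⇒ new: q30, q9, q5, q8.
[2] r2 [IF q9 THEN q19]; r8 [IF q8 and q30 THEN q16]; r11 [IF q9 and q8 THEN q14]. ⇒ new: q19, q16, q14.
[3] r3 [IF q19 THEN q23]; r12 [IF q16 and q19 and q15 THEN q21]. ⇒ new: q23, q21.
Derived: q5 (round 1), q14 (round 2), q21 (round 3). q34 never appears in any round.

q34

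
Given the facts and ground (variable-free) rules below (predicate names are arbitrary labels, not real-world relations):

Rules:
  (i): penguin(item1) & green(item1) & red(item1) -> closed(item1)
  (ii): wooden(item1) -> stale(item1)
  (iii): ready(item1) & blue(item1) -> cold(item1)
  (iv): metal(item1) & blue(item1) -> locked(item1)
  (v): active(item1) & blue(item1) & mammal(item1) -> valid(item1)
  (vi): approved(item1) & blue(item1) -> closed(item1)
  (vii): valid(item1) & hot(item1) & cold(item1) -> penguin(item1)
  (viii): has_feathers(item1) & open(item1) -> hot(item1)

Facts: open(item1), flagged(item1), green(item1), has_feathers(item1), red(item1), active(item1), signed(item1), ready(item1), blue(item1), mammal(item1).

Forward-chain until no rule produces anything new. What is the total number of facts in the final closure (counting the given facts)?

15

[1] (iii) [ready(item1) & blue(item1) -> cold(item1)]; (v) [active(item1) & blue(item1) & mammal(item1) -> valid(item1)]; (viii) [has_feathers(item1) & open(item1) -> hot(item1)]. ⇒ new: cold(item1), valid(item1), hot(item1).
[2] (vii) [valid(item1) & hot(item1) & cold(item1) -> penguin(item1)]. ⇒ new: penguin(item1).
[3] (i) [penguin(item1) & green(item1) & red(item1) -> closed(item1)]. ⇒ new: closed(item1).
Closure: {active(item1), blue(item1), closed(item1), cold(item1), flagged(item1), green(item1), has_feathers(item1), hot(item1), mammal(item1), open(item1), penguin(item1), ready(item1), red(item1), signed(item1), valid(item1)} — 15 facts.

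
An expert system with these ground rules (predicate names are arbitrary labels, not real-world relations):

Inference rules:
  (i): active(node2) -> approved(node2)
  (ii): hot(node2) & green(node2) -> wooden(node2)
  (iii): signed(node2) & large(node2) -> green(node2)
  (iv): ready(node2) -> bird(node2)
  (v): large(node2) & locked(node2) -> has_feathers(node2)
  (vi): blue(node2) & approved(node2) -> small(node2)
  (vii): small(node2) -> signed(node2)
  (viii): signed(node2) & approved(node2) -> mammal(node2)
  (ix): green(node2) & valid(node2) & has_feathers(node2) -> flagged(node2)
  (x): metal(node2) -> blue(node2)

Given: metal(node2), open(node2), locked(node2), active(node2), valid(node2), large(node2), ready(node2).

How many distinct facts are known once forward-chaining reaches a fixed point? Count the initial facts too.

16

[1] (i) [active(node2) -> approved(node2)]; (iv) [ready(node2) -> bird(node2)]; (v) [large(node2) & locked(node2) -> has_feathers(node2)]; (x) [metal(node2) -> blue(node2)]. ⇒ new: approved(node2), bird(node2), has_feathers(node2), blue(node2).
[2] (vi) [blue(node2) & approved(node2) -> small(node2)]. ⇒ new: small(node2).
[3] (vii) [small(node2) -> signed(node2)]. ⇒ new: signed(node2).
[4] (iii) [signed(node2) & large(node2) -> green(node2)]; (viii) [signed(node2) & approved(node2) -> mammal(node2)]. ⇒ new: green(node2), mammal(node2).
[5] (ix) [green(node2) & valid(node2) & has_feathers(node2) -> flagged(node2)]. ⇒ new: flagged(node2).
Closure: {active(node2), approved(node2), bird(node2), blue(node2), flagged(node2), green(node2), has_feathers(node2), large(node2), locked(node2), mammal(node2), metal(node2), open(node2), ready(node2), signed(node2), small(node2), valid(node2)} — 16 facts.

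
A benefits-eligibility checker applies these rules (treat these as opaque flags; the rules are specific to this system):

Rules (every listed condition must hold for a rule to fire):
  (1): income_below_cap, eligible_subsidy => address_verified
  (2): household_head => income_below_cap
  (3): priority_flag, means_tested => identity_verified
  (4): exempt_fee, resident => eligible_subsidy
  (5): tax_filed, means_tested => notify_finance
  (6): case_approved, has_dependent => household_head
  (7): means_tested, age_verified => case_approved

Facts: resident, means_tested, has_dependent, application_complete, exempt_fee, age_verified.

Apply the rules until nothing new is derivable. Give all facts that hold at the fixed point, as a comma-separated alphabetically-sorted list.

Round 1 — (4), (7), derive eligible_subsidy, case_approved.
Round 2 — (6), derive household_head.
Round 3 — (2), derive income_below_cap.
Round 4 — (1), derive address_verified.

address_verified, age_verified, application_complete, case_approved, eligible_subsidy, exempt_fee, has_dependent, household_head, income_below_cap, means_tested, resident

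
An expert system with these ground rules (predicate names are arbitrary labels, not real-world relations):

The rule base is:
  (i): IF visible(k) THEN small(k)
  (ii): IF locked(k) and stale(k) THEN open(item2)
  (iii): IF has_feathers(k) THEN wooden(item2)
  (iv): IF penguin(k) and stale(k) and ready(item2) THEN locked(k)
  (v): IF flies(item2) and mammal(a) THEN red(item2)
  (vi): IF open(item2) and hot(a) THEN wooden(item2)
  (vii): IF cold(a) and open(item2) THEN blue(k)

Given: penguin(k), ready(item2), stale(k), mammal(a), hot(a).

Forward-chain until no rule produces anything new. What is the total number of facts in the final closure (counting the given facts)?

Round 1: (iv) [IF penguin(k) and stale(k) and ready(item2) THEN locked(k)]. New: locked(k).
Round 2: (ii) [IF locked(k) and stale(k) THEN open(item2)]. New: open(item2).
Round 3: (vi) [IF open(item2) and hot(a) THEN wooden(item2)]. New: wooden(item2).
Closure: {hot(a), locked(k), mammal(a), open(item2), penguin(k), ready(item2), stale(k), wooden(item2)} — 8 facts.

8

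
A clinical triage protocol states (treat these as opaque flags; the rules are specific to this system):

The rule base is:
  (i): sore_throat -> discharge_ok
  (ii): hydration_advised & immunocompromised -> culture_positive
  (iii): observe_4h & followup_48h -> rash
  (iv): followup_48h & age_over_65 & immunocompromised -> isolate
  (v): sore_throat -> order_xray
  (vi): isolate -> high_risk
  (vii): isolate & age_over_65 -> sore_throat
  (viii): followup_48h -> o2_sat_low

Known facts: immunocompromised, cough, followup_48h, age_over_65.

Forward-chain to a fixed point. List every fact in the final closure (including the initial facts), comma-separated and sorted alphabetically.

age_over_65, cough, discharge_ok, followup_48h, high_risk, immunocompromised, isolate, o2_sat_low, order_xray, sore_throat

Round 1 fires (iv), (viii), giving isolate, o2_sat_low.
Round 2 fires (vi), (vii), giving high_risk, sore_throat.
Round 3 fires (i), (v), giving discharge_ok, order_xray.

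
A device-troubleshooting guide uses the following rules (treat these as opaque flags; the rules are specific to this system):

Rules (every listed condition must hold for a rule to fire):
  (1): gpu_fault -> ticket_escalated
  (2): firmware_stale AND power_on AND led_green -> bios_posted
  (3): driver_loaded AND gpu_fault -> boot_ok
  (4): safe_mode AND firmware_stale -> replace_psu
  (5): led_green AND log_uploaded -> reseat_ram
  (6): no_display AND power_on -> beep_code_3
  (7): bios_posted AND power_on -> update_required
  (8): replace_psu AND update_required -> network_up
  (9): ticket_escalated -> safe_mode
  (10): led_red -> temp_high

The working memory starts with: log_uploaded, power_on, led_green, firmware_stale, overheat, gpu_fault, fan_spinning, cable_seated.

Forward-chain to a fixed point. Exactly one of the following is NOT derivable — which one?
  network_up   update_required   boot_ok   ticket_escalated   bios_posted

boot_ok

Round 1: (1) [gpu_fault -> ticket_escalated]; (2) [firmware_stale AND power_on AND led_green -> bios_posted]; (5) [led_green AND log_uploaded -> reseat_ram]. New: ticket_escalated, bios_posted, reseat_ram.
Round 2: (7) [bios_posted AND power_on -> update_required]; (9) [ticket_escalated -> safe_mode]. New: update_required, safe_mode.
Round 3: (4) [safe_mode AND firmware_stale -> replace_psu]. New: replace_psu.
Round 4: (8) [replace_psu AND update_required -> network_up]. New: network_up.
Derived: bios_posted (round 1), network_up (round 4), ticket_escalated (round 1), update_required (round 2). boot_ok never appears in any round.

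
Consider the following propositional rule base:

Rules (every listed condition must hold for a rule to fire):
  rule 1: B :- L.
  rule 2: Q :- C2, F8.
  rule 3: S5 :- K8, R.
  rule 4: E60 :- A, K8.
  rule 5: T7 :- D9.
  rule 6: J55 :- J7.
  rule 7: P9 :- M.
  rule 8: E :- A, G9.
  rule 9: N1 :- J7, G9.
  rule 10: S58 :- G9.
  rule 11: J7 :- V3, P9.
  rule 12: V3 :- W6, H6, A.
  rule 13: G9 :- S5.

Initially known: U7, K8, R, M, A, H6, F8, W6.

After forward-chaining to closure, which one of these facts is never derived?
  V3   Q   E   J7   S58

Round 1 fires rule 3, rule 4, rule 7, rule 12, giving S5, E60, P9, V3.
Round 2 fires rule 11, rule 13, giving J7, G9.
Round 3 fires rule 6, rule 8, rule 9, rule 10, giving J55, E, N1, S58.
Derived: V3 (round 1), S58 (round 3), J7 (round 2), E (round 3). Q never appears in any round.

Q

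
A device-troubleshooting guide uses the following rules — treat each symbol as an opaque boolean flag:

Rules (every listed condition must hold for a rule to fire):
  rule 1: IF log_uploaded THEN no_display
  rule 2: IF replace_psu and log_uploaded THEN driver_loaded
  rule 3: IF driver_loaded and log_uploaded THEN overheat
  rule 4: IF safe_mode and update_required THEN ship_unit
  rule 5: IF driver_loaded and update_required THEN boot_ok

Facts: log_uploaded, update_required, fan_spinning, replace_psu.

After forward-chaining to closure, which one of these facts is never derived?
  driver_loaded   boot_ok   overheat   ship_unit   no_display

Round 1 fires rule 1, rule 2, giving no_display, driver_loaded.
Round 2 fires rule 3, rule 5, giving overheat, boot_ok.
Derived: boot_ok (round 2), overheat (round 2), no_display (round 1), driver_loaded (round 1). ship_unit never appears in any round.

ship_unit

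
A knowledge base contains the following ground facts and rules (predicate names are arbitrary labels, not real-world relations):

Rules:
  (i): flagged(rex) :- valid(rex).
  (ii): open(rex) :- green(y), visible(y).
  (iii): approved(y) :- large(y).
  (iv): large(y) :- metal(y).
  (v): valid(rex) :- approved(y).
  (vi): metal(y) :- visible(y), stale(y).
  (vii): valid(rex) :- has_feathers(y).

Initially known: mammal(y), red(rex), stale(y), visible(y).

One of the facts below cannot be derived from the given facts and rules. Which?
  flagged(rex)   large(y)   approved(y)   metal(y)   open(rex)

Round 1 fires (vi), giving metal(y).
Round 2 fires (iv), giving large(y).
Round 3 fires (iii), giving approved(y).
Round 4 fires (v), giving valid(rex).
Round 5 fires (i), giving flagged(rex).
Derived: metal(y) (round 1), flagged(rex) (round 5), large(y) (round 2), approved(y) (round 3). open(rex) never appears in any round.

open(rex)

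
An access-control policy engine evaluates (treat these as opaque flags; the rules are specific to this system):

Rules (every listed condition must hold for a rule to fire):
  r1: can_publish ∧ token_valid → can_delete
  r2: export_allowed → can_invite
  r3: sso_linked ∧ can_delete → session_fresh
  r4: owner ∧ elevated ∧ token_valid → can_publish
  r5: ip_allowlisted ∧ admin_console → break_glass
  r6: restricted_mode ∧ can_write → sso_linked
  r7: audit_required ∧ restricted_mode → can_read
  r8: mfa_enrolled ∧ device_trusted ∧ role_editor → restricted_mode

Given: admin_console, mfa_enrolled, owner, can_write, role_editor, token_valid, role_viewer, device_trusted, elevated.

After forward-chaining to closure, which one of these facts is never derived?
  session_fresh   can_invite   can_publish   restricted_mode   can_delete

Round 1: r4 [owner ∧ elevated ∧ token_valid → can_publish]; r8 [mfa_enrolled ∧ device_trusted ∧ role_editor → restricted_mode]. New: can_publish, restricted_mode.
Round 2: r1 [can_publish ∧ token_valid → can_delete]; r6 [restricted_mode ∧ can_write → sso_linked]. New: can_delete, sso_linked.
Round 3: r3 [sso_linked ∧ can_delete → session_fresh]. New: session_fresh.
Derived: can_publish (round 1), session_fresh (round 3), can_delete (round 2), restricted_mode (round 1). can_invite never appears in any round.

can_invite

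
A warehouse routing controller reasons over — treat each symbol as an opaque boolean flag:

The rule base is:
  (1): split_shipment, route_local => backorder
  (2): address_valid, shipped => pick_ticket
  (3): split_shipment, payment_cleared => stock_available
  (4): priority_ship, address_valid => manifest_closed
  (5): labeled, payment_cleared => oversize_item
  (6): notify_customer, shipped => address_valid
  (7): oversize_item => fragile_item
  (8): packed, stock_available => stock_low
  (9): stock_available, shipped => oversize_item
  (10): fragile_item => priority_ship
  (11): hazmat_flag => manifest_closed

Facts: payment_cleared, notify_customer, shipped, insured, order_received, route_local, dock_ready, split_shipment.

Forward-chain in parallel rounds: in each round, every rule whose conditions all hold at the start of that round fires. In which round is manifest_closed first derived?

[1] (1) [split_shipment, route_local => backorder]; (3) [split_shipment, payment_cleared => stock_available]; (6) [notify_customer, shipped => address_valid]. ⇒ new: backorder, stock_available, address_valid.
[2] (2) [address_valid, shipped => pick_ticket]; (9) [stock_available, shipped => oversize_item]. ⇒ new: pick_ticket, oversize_item.
[3] (7) [oversize_item => fragile_item]. ⇒ new: fragile_item.
[4] (10) [fragile_item => priority_ship]. ⇒ new: priority_ship.
[5] (4) [priority_ship, address_valid => manifest_closed]. ⇒ new: manifest_closed.
manifest_closed first appears in round 5.

5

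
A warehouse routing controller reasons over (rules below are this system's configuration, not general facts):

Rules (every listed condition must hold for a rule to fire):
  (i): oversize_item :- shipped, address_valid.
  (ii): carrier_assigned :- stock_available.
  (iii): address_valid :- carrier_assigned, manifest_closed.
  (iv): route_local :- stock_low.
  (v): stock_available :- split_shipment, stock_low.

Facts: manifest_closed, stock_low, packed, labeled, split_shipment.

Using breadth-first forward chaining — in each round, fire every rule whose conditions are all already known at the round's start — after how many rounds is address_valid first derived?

3

[1] (iv) [route_local :- stock_low.]; (v) [stock_available :- split_shipment, stock_low.]. ⇒ new: route_local, stock_available.
[2] (ii) [carrier_assigned :- stock_available.]. ⇒ new: carrier_assigned.
[3] (iii) [address_valid :- carrier_assigned, manifest_closed.]. ⇒ new: address_valid.
address_valid first appears in round 3.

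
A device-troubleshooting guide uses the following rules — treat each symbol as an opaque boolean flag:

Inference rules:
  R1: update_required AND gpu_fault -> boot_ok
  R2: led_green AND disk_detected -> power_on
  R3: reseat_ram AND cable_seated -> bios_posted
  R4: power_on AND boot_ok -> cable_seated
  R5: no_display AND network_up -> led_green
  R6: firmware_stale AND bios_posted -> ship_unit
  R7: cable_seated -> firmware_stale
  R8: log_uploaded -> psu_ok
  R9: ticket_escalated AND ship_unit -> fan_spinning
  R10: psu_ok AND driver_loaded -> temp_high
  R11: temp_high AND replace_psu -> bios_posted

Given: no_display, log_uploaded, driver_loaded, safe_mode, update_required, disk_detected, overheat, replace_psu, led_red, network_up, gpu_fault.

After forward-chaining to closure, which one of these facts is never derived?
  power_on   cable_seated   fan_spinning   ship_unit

[1] R1 [update_required AND gpu_fault -> boot_ok]; R5 [no_display AND network_up -> led_green]; R8 [log_uploaded -> psu_ok]. ⇒ new: boot_ok, led_green, psu_ok.
[2] R2 [led_green AND disk_detected -> power_on]; R10 [psu_ok AND driver_loaded -> temp_high]. ⇒ new: power_on, temp_high.
[3] R4 [power_on AND boot_ok -> cable_seated]; R11 [temp_high AND replace_psu -> bios_posted]. ⇒ new: cable_seated, bios_posted.
[4] R7 [cable_seated -> firmware_stale]. ⇒ new: firmware_stale.
[5] R6 [firmware_stale AND bios_posted -> ship_unit]. ⇒ new: ship_unit.
Derived: power_on (round 2), ship_unit (round 5), cable_seated (round 3). fan_spinning never appears in any round.

fan_spinning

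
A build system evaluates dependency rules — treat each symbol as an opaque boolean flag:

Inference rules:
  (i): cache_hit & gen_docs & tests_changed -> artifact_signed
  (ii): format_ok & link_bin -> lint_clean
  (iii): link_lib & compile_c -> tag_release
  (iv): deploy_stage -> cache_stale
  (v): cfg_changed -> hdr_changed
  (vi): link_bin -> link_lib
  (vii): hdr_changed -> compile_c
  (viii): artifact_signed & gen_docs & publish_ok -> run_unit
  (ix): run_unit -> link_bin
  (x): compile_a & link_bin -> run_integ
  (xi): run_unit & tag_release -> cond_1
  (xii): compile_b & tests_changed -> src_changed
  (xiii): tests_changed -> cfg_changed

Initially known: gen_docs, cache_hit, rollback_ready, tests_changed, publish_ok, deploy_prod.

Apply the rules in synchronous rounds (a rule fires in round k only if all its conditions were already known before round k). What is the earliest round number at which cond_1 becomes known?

6

[1] (i) [cache_hit & gen_docs & tests_changed -> artifact_signed]; (xiii) [tests_changed -> cfg_changed]. ⇒ new: artifact_signed, cfg_changed.
[2] (v) [cfg_changed -> hdr_changed]; (viii) [artifact_signed & gen_docs & publish_ok -> run_unit]. ⇒ new: hdr_changed, run_unit.
[3] (vii) [hdr_changed -> compile_c]; (ix) [run_unit -> link_bin]. ⇒ new: compile_c, link_bin.
[4] (vi) [link_bin -> link_lib]. ⇒ new: link_lib.
[5] (iii) [link_lib & compile_c -> tag_release]. ⇒ new: tag_release.
[6] (xi) [run_unit & tag_release -> cond_1]. ⇒ new: cond_1.
cond_1 first appears in round 6.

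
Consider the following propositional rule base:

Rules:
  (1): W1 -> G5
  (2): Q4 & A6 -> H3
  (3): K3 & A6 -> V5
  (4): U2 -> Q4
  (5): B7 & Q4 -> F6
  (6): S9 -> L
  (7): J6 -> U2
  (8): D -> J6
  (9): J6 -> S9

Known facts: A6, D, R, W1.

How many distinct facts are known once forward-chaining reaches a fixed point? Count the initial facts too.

Round 1 — (1), (8), derive G5, J6.
Round 2 — (7), (9), derive U2, S9.
Round 3 — (4), (6), derive Q4, L.
Round 4 — (2), derive H3.
Closure: {A6, D, G5, H3, J6, L, Q4, R, S9, U2, W1} — 11 facts.

11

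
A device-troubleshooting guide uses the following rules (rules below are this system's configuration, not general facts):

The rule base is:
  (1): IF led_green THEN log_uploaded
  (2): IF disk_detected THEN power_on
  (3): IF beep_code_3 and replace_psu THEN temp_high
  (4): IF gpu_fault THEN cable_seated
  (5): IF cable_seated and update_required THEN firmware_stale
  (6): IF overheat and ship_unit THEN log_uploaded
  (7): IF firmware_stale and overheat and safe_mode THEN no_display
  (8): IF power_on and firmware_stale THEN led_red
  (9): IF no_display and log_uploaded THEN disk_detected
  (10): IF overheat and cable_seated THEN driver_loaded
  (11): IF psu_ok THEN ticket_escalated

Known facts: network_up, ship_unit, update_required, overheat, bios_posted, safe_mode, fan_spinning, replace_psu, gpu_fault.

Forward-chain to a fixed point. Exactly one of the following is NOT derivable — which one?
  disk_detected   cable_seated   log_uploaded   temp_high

[1] (4) [IF gpu_fault THEN cable_seated]; (6) [IF overheat and ship_unit THEN log_uploaded]. ⇒ new: cable_seated, log_uploaded.
[2] (5) [IF cable_seated and update_required THEN firmware_stale]; (10) [IF overheat and cable_seated THEN driver_loaded]. ⇒ new: firmware_stale, driver_loaded.
[3] (7) [IF firmware_stale and overheat and safe_mode THEN no_display]. ⇒ new: no_display.
[4] (9) [IF no_display and log_uploaded THEN disk_detected]. ⇒ new: disk_detected.
[5] (2) [IF disk_detected THEN power_on]. ⇒ new: power_on.
[6] (8) [IF power_on and firmware_stale THEN led_red]. ⇒ new: led_red.
Derived: disk_detected (round 4), log_uploaded (round 1), cable_seated (round 1). temp_high never appears in any round.

temp_high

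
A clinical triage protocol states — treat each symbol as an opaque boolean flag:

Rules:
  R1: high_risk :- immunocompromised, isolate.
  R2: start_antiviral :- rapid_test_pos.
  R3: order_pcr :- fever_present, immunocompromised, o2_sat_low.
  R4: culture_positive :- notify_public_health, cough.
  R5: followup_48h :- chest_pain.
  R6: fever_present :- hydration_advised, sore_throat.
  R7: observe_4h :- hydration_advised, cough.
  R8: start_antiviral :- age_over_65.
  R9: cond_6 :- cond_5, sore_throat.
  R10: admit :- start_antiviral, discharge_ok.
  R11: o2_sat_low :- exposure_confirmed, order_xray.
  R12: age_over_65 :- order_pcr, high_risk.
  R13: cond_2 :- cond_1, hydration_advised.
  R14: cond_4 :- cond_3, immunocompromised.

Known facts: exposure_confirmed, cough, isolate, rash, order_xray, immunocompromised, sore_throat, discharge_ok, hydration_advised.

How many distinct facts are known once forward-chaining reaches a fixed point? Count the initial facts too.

17

Round 1: R1 [high_risk :- immunocompromised, isolate.]; R6 [fever_present :- hydration_advised, sore_throat.]; R7 [observe_4h :- hydration_advised, cough.]; R11 [o2_sat_low :- exposure_confirmed, order_xray.]. New: high_risk, fever_present, observe_4h, o2_sat_low.
Round 2: R3 [order_pcr :- fever_present, immunocompromised, o2_sat_low.]. New: order_pcr.
Round 3: R12 [age_over_65 :- order_pcr, high_risk.]. New: age_over_65.
Round 4: R8 [start_antiviral :- age_over_65.]. New: start_antiviral.
Round 5: R10 [admit :- start_antiviral, discharge_ok.]. New: admit.
Closure: {admit, age_over_65, cough, discharge_ok, exposure_confirmed, fever_present, high_risk, hydration_advised, immunocompromised, isolate, o2_sat_low, observe_4h, order_pcr, order_xray, rash, sore_throat, start_antiviral} — 17 facts.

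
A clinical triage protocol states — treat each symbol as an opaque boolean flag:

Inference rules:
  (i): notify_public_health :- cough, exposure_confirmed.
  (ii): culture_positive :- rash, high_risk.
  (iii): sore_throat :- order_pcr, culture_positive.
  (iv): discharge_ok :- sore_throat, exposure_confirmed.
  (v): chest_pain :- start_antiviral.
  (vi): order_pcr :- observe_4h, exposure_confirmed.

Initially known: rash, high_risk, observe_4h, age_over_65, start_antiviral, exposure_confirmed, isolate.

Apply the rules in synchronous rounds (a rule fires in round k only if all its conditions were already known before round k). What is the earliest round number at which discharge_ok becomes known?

3

Round 1: (ii) [culture_positive :- rash, high_risk.]; (v) [chest_pain :- start_antiviral.]; (vi) [order_pcr :- observe_4h, exposure_confirmed.]. New: culture_positive, chest_pain, order_pcr.
Round 2: (iii) [sore_throat :- order_pcr, culture_positive.]. New: sore_throat.
Round 3: (iv) [discharge_ok :- sore_throat, exposure_confirmed.]. New: discharge_ok.
discharge_ok first appears in round 3.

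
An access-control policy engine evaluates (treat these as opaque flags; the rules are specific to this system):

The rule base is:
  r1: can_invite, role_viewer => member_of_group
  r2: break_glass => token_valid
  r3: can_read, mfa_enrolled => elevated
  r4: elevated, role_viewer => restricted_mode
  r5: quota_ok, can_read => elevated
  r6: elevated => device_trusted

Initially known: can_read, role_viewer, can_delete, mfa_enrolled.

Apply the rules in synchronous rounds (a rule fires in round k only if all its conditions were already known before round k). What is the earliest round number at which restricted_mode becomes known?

2

[1] r3 [can_read, mfa_enrolled => elevated]. ⇒ new: elevated.
[2] r4 [elevated, role_viewer => restricted_mode]; r6 [elevated => device_trusted]. ⇒ new: restricted_mode, device_trusted.
restricted_mode first appears in round 2.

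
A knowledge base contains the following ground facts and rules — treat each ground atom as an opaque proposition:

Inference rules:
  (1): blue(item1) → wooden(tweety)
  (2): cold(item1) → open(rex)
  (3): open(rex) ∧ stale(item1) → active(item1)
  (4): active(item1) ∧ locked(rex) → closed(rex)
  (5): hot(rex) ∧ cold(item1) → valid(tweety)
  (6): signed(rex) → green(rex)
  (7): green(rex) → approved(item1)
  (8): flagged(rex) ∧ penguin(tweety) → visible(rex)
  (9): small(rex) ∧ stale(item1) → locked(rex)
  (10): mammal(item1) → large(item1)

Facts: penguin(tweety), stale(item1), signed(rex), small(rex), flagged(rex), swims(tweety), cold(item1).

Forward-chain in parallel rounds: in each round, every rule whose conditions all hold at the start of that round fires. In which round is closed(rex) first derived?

Round 1 fires (2), (6), (8), (9), giving open(rex), green(rex), visible(rex), locked(rex).
Round 2 fires (3), (7), giving active(item1), approved(item1).
Round 3 fires (4), giving closed(rex).
closed(rex) first appears in round 3.

3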